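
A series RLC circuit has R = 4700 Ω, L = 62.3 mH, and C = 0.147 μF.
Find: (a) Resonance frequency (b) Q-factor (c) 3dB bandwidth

Step 1 — Resonance condition Im(Z)=0 gives ω₀ = 1/√(LC).
Step 2 — ω₀ = 1/√(0.0623·1.47e-07) = 1.045e+04 rad/s.
Step 3 — f₀ = ω₀/(2π) = 1663 Hz.
Step 4 — Series Q: Q = ω₀L/R = 1.045e+04·0.0623/4700 = 0.1385.
Step 5 — 3dB bandwidth: Δω = ω₀/Q = 7.544e+04 rad/s; BW = Δω/(2π) = 1.201e+04 Hz.

(a) f₀ = 1663 Hz  (b) Q = 0.1385  (c) BW = 1.201e+04 Hz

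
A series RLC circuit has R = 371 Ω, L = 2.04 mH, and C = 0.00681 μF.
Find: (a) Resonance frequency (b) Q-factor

Step 1 — Resonance condition Im(Z)=0 gives ω₀ = 1/√(LC).
Step 2 — ω₀ = 1/√(0.00204·6.81e-09) = 2.683e+05 rad/s.
Step 3 — f₀ = ω₀/(2π) = 4.27e+04 Hz.
Step 4 — Series Q: Q = ω₀L/R = 2.683e+05·0.00204/371 = 1.475.

(a) f₀ = 4.27e+04 Hz  (b) Q = 1.475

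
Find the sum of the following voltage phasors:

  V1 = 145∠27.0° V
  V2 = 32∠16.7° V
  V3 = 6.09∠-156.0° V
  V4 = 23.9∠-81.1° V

Step 1 — Convert each phasor to rectangular form:
  V1 = 145·(cos(27.0°) + j·sin(27.0°)) = 129.2 + j65.83 V
  V2 = 32·(cos(16.7°) + j·sin(16.7°)) = 30.65 + j9.196 V
  V3 = 6.09·(cos(-156.0°) + j·sin(-156.0°)) = -5.563 - j2.477 V
  V4 = 23.9·(cos(-81.1°) + j·sin(-81.1°)) = 3.698 - j23.61 V
Step 2 — Sum components: V_total = 158 + j48.93 V.
Step 3 — Convert to polar: |V_total| = 165.4 V, ∠V_total = 17.2°.

V_total = 165.4∠17.2° V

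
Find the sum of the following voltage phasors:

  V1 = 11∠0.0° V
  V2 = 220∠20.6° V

Step 1 — Convert each phasor to rectangular form:
  V1 = 11·(cos(0.0°) + j·sin(0.0°)) = 11 V
  V2 = 220·(cos(20.6°) + j·sin(20.6°)) = 205.9 + j77.41 V
Step 2 — Sum components: V_total = 216.9 + j77.41 V.
Step 3 — Convert to polar: |V_total| = 230.3 V, ∠V_total = 19.6°.

V_total = 230.3∠19.6° V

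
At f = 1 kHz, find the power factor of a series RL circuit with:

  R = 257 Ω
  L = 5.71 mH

Step 1 — Angular frequency: ω = 2π·f = 2π·1000 = 6283 rad/s.
Step 2 — Component impedances:
  R: Z = R = 257 Ω
  L: Z = jωL = j·6283·0.00571 = 0 + j35.88 Ω
Step 3 — Series combination: Z_total = R + L = 257 + j35.88 Ω = 259.5∠7.9° Ω.
Step 4 — Power factor: PF = cos(φ) = Re(Z)/|Z| = 257/259.5 = 0.9904.
Step 5 — Type: Im(Z) = 35.88 ⇒ lagging (phase φ = 7.9°).

PF = 0.9904 (lagging, φ = 7.9°)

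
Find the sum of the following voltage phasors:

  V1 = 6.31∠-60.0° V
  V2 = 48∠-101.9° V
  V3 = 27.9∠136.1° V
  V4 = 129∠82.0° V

Step 1 — Convert each phasor to rectangular form:
  V1 = 6.31·(cos(-60.0°) + j·sin(-60.0°)) = 3.155 - j5.465 V
  V2 = 48·(cos(-101.9°) + j·sin(-101.9°)) = -9.898 - j46.97 V
  V3 = 27.9·(cos(136.1°) + j·sin(136.1°)) = -20.1 + j19.35 V
  V4 = 129·(cos(82.0°) + j·sin(82.0°)) = 17.95 + j127.7 V
Step 2 — Sum components: V_total = -8.893 + j94.66 V.
Step 3 — Convert to polar: |V_total| = 95.07 V, ∠V_total = 95.4°.

V_total = 95.07∠95.4° V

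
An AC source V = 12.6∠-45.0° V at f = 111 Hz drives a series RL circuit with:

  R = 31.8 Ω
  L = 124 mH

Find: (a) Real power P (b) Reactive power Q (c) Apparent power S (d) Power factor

Step 1 — Angular frequency: ω = 2π·f = 2π·111 = 697.4 rad/s.
Step 2 — Component impedances:
  R: Z = R = 31.8 Ω
  L: Z = jωL = j·697.4·0.124 = 0 + j86.48 Ω
Step 3 — Series combination: Z_total = R + L = 31.8 + j86.48 Ω = 92.14∠69.8° Ω.
Step 4 — Source phasor: V = 12.6∠-45.0° V = 8.91 - j8.91 V.
Step 5 — Current: I = V / Z = -0.05738 - j0.1241 A = 0.1367∠-114.8° A.
Step 6 — Complex power: S = V·I* = 0.5946 + j1.617 VA.
Step 7 — Real power: P = Re(S) = 0.5946 W.
Step 8 — Reactive power: Q = Im(S) = 1.617 VAR.
Step 9 — Apparent power: |S| = 1.723 VA.
Step 10 — Power factor: PF = P/|S| = 0.3451 (lagging).

(a) P = 0.5946 W  (b) Q = 1.617 VAR  (c) S = 1.723 VA  (d) PF = 0.3451 (lagging)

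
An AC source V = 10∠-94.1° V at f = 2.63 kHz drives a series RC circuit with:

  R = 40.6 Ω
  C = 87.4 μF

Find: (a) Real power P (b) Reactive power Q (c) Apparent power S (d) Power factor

Step 1 — Angular frequency: ω = 2π·f = 2π·2630 = 1.652e+04 rad/s.
Step 2 — Component impedances:
  R: Z = R = 40.6 Ω
  C: Z = 1/(jωC) = -j/(ω·C) = 0 - j0.6924 Ω
Step 3 — Series combination: Z_total = R + C = 40.6 - j0.6924 Ω = 40.61∠-1.0° Ω.
Step 4 — Source phasor: V = 10∠-94.1° V = -0.715 - j9.974 V.
Step 5 — Current: I = V / Z = -0.01342 - j0.2459 A = 0.2463∠-93.1° A.
Step 6 — Complex power: S = V·I* = 2.462 - j0.04199 VA.
Step 7 — Real power: P = Re(S) = 2.462 W.
Step 8 — Reactive power: Q = Im(S) = -0.04199 VAR.
Step 9 — Apparent power: |S| = 2.463 VA.
Step 10 — Power factor: PF = P/|S| = 0.9999 (leading).

(a) P = 2.462 W  (b) Q = -0.04199 VAR  (c) S = 2.463 VA  (d) PF = 0.9999 (leading)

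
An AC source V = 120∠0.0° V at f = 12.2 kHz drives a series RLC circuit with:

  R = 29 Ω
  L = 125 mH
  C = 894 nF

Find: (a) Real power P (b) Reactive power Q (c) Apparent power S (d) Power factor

Step 1 — Angular frequency: ω = 2π·f = 2π·1.22e+04 = 7.665e+04 rad/s.
Step 2 — Component impedances:
  R: Z = R = 29 Ω
  L: Z = jωL = j·7.665e+04·0.125 = 0 + j9582 Ω
  C: Z = 1/(jωC) = -j/(ω·C) = 0 - j14.59 Ω
Step 3 — Series combination: Z_total = R + L + C = 29 + j9567 Ω = 9567∠89.8° Ω.
Step 4 — Source phasor: V = 120∠0.0° V = 120 V.
Step 5 — Current: I = V / Z = 3.802e-05 - j0.01254 A = 0.01254∠-89.8° A.
Step 6 — Complex power: S = V·I* = 0.004562 + j1.505 VA.
Step 7 — Real power: P = Re(S) = 0.004562 W.
Step 8 — Reactive power: Q = Im(S) = 1.505 VAR.
Step 9 — Apparent power: |S| = 1.505 VA.
Step 10 — Power factor: PF = P/|S| = 0.003031 (lagging).

(a) P = 0.004562 W  (b) Q = 1.505 VAR  (c) S = 1.505 VA  (d) PF = 0.003031 (lagging)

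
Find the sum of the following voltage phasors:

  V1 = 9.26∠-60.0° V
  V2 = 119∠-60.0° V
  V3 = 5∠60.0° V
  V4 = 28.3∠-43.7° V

Step 1 — Convert each phasor to rectangular form:
  V1 = 9.26·(cos(-60.0°) + j·sin(-60.0°)) = 4.63 - j8.019 V
  V2 = 119·(cos(-60.0°) + j·sin(-60.0°)) = 59.5 - j103.1 V
  V3 = 5·(cos(60.0°) + j·sin(60.0°)) = 2.5 + j4.33 V
  V4 = 28.3·(cos(-43.7°) + j·sin(-43.7°)) = 20.46 - j19.55 V
Step 2 — Sum components: V_total = 87.09 - j126.3 V.
Step 3 — Convert to polar: |V_total| = 153.4 V, ∠V_total = -55.4°.

V_total = 153.4∠-55.4° V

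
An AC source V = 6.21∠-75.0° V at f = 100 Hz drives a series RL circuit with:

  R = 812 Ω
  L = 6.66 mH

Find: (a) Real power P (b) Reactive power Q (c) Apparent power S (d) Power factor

Step 1 — Angular frequency: ω = 2π·f = 2π·100 = 628.3 rad/s.
Step 2 — Component impedances:
  R: Z = R = 812 Ω
  L: Z = jωL = j·628.3·0.00666 = 0 + j4.185 Ω
Step 3 — Series combination: Z_total = R + L = 812 + j4.185 Ω = 812∠0.3° Ω.
Step 4 — Source phasor: V = 6.21∠-75.0° V = 1.607 - j5.998 V.
Step 5 — Current: I = V / Z = 0.001941 - j0.007397 A = 0.007648∠-75.3° A.
Step 6 — Complex power: S = V·I* = 0.04749 + j0.0002447 VA.
Step 7 — Real power: P = Re(S) = 0.04749 W.
Step 8 — Reactive power: Q = Im(S) = 0.0002447 VAR.
Step 9 — Apparent power: |S| = 0.04749 VA.
Step 10 — Power factor: PF = P/|S| = 1 (lagging).

(a) P = 0.04749 W  (b) Q = 0.0002447 VAR  (c) S = 0.04749 VA  (d) PF = 1 (lagging)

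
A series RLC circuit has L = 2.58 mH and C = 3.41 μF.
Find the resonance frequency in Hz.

Step 1 — Resonance condition Im(Z)=0 gives ω₀ = 1/√(LC).
Step 2 — ω₀ = 1/√(0.00258·3.41e-06) = 1.066e+04 rad/s.
Step 3 — f₀ = ω₀/(2π) = 1697 Hz.

f₀ = 1697 Hz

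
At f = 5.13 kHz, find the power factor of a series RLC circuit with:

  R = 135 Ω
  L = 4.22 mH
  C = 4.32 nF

Step 1 — Angular frequency: ω = 2π·f = 2π·5130 = 3.223e+04 rad/s.
Step 2 — Component impedances:
  R: Z = R = 135 Ω
  L: Z = jωL = j·3.223e+04·0.00422 = 0 + j136 Ω
  C: Z = 1/(jωC) = -j/(ω·C) = 0 - j7182 Ω
Step 3 — Series combination: Z_total = R + L + C = 135 - j7046 Ω = 7047∠-88.9° Ω.
Step 4 — Power factor: PF = cos(φ) = Re(Z)/|Z| = 135/7047 = 0.01916.
Step 5 — Type: Im(Z) = -7046 ⇒ leading (phase φ = -88.9°).

PF = 0.01916 (leading, φ = -88.9°)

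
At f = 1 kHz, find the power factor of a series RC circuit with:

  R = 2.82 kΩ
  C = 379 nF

Step 1 — Angular frequency: ω = 2π·f = 2π·1000 = 6283 rad/s.
Step 2 — Component impedances:
  R: Z = R = 2820 Ω
  C: Z = 1/(jωC) = -j/(ω·C) = 0 - j419.9 Ω
Step 3 — Series combination: Z_total = R + C = 2820 - j419.9 Ω = 2851∠-8.5° Ω.
Step 4 — Power factor: PF = cos(φ) = Re(Z)/|Z| = 2820/2851 = 0.9891.
Step 5 — Type: Im(Z) = -419.9 ⇒ leading (phase φ = -8.5°).

PF = 0.9891 (leading, φ = -8.5°)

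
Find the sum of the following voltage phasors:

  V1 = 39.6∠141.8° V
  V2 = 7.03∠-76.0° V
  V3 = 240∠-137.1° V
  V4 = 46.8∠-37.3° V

Step 1 — Convert each phasor to rectangular form:
  V1 = 39.6·(cos(141.8°) + j·sin(141.8°)) = -31.12 + j24.49 V
  V2 = 7.03·(cos(-76.0°) + j·sin(-76.0°)) = 1.701 - j6.821 V
  V3 = 240·(cos(-137.1°) + j·sin(-137.1°)) = -175.8 - j163.4 V
  V4 = 46.8·(cos(-37.3°) + j·sin(-37.3°)) = 37.23 - j28.36 V
Step 2 — Sum components: V_total = -168 - j174.1 V.
Step 3 — Convert to polar: |V_total| = 241.9 V, ∠V_total = -134.0°.

V_total = 241.9∠-134.0° V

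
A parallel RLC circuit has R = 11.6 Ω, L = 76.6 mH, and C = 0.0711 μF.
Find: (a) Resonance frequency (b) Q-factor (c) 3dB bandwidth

Step 1 — Resonance: ω₀ = 1/√(LC) = 1/√(0.0766·7.11e-08) = 1.355e+04 rad/s.
Step 2 — f₀ = ω₀/(2π) = 2157 Hz.
Step 3 — Parallel Q: Q = R/(ω₀L) = 11.6/(1.355e+04·0.0766) = 0.01118.
Step 4 — Bandwidth: Δω = ω₀/Q = 1.212e+06 rad/s; BW = Δω/(2π) = 1.93e+05 Hz.

(a) f₀ = 2157 Hz  (b) Q = 0.01118  (c) BW = 1.93e+05 Hz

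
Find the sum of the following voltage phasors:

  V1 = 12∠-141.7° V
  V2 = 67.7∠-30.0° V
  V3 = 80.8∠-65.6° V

Step 1 — Convert each phasor to rectangular form:
  V1 = 12·(cos(-141.7°) + j·sin(-141.7°)) = -9.417 - j7.437 V
  V2 = 67.7·(cos(-30.0°) + j·sin(-30.0°)) = 58.63 - j33.85 V
  V3 = 80.8·(cos(-65.6°) + j·sin(-65.6°)) = 33.38 - j73.58 V
Step 2 — Sum components: V_total = 82.59 - j114.9 V.
Step 3 — Convert to polar: |V_total| = 141.5 V, ∠V_total = -54.3°.

V_total = 141.5∠-54.3° V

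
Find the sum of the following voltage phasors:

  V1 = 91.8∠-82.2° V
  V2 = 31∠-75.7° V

Step 1 — Convert each phasor to rectangular form:
  V1 = 91.8·(cos(-82.2°) + j·sin(-82.2°)) = 12.46 - j90.95 V
  V2 = 31·(cos(-75.7°) + j·sin(-75.7°)) = 7.657 - j30.04 V
Step 2 — Sum components: V_total = 20.12 - j121 V.
Step 3 — Convert to polar: |V_total| = 122.7 V, ∠V_total = -80.6°.

V_total = 122.7∠-80.6° V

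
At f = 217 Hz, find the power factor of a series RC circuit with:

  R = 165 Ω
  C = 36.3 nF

Step 1 — Angular frequency: ω = 2π·f = 2π·217 = 1363 rad/s.
Step 2 — Component impedances:
  R: Z = R = 165 Ω
  C: Z = 1/(jωC) = -j/(ω·C) = 0 - j2.02e+04 Ω
Step 3 — Series combination: Z_total = R + C = 165 - j2.02e+04 Ω = 2.021e+04∠-89.5° Ω.
Step 4 — Power factor: PF = cos(φ) = Re(Z)/|Z| = 165/20205 = 0.008166.
Step 5 — Type: Im(Z) = -2.02e+04 ⇒ leading (phase φ = -89.5°).

PF = 0.008166 (leading, φ = -89.5°)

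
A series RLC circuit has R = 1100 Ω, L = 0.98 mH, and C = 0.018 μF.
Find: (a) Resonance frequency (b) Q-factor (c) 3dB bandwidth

Step 1 — Resonance: ω₀ = 1/√(LC) = 1/√(0.00098·1.8e-08) = 2.381e+05 rad/s.
Step 2 — f₀ = ω₀/(2π) = 3.789e+04 Hz.
Step 3 — Series Q: Q = ω₀L/R = 2.381e+05·0.00098/1100 = 0.2121.
Step 4 — Bandwidth: Δω = ω₀/Q = 1.122e+06 rad/s; BW = Δω/(2π) = 1.786e+05 Hz.

(a) f₀ = 3.789e+04 Hz  (b) Q = 0.2121  (c) BW = 1.786e+05 Hz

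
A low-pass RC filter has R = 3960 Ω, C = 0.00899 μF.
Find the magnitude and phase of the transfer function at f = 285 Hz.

Step 1 — Angular frequency: ω = 2π·285 = 1791 rad/s.
Step 2 — Transfer function: H(jω) = 1/(1 + jωRC).
Step 3 — Denominator: 1 + jωRC = 1 + j·1791·3960·8.99e-09 = 1 + j0.06375.
Step 4 — H = 0.996 - j0.06349.
Step 5 — Magnitude: |H| = 0.998 (-0.0 dB); phase: φ = -3.6°.

|H| = 0.998 (-0.0 dB), φ = -3.6°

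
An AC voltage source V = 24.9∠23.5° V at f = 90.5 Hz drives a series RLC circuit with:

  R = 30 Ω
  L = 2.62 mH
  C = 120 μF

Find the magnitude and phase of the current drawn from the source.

Step 1 — Angular frequency: ω = 2π·f = 2π·90.5 = 568.6 rad/s.
Step 2 — Component impedances:
  R: Z = R = 30 Ω
  L: Z = jωL = j·568.6·0.00262 = 0 + j1.49 Ω
  C: Z = 1/(jωC) = -j/(ω·C) = 0 - j14.66 Ω
Step 3 — Series combination: Z_total = R + L + C = 30 - j13.17 Ω = 32.76∠-23.7° Ω.
Step 4 — Source phasor: V = 24.9∠23.5° V = 22.83 + j9.929 V.
Step 5 — Ohm's law: I = V / Z_total = (22.83 + j9.929) / (30 - j13.17) = 0.5165 + j0.5576 A.
Step 6 — Convert to polar: |I| = 0.76 A, ∠I = 47.2°.

I = 0.76∠47.2° A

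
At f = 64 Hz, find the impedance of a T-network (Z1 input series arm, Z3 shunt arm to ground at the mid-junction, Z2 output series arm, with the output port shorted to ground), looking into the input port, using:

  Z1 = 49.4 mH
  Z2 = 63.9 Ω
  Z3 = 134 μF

Step 1 — Angular frequency: ω = 2π·f = 2π·64 = 402.1 rad/s.
Step 2 — Component impedances:
  Z1: Z = jωL = j·402.1·0.0494 = 0 + j19.86 Ω
  Z2: Z = R = 63.9 Ω
  Z3: Z = 1/(jωC) = -j/(ω·C) = 0 - j18.56 Ω
Step 3 — With the output port shorted to ground, the output series arm Z2 runs from the junction to ground; the shunt arm Z3 also runs from the junction to ground. They appear in parallel: Z3 || Z2 = 4.971 - j17.11 Ω.
Step 4 — Series with input arm Z1: Z_in = Z1 + (Z3 || Z2) = 4.971 + j2.75 Ω = 5.681∠29.0° Ω.

Z = 4.971 + j2.75 Ω = 5.681∠29.0° Ω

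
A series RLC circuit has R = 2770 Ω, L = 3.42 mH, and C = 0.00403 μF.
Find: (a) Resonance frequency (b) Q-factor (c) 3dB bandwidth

Step 1 — Resonance condition Im(Z)=0 gives ω₀ = 1/√(LC).
Step 2 — ω₀ = 1/√(0.00342·4.03e-09) = 2.694e+05 rad/s.
Step 3 — f₀ = ω₀/(2π) = 4.287e+04 Hz.
Step 4 — Series Q: Q = ω₀L/R = 2.694e+05·0.00342/2770 = 0.3326.
Step 5 — 3dB bandwidth: Δω = ω₀/Q = 8.099e+05 rad/s; BW = Δω/(2π) = 1.289e+05 Hz.

(a) f₀ = 4.287e+04 Hz  (b) Q = 0.3326  (c) BW = 1.289e+05 Hz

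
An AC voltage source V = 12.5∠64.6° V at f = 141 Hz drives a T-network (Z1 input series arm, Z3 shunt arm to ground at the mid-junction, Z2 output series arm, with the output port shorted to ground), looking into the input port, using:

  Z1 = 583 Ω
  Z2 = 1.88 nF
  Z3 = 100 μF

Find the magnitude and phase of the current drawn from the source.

Step 1 — Angular frequency: ω = 2π·f = 2π·141 = 885.9 rad/s.
Step 2 — Component impedances:
  Z1: Z = R = 583 Ω
  Z2: Z = 1/(jωC) = -j/(ω·C) = 0 - j6.004e+05 Ω
  Z3: Z = 1/(jωC) = -j/(ω·C) = 0 - j11.29 Ω
Step 3 — With the output port shorted to ground, the output series arm Z2 runs from the junction to ground; the shunt arm Z3 also runs from the junction to ground. They appear in parallel: Z3 || Z2 = 0 - j11.29 Ω.
Step 4 — Series with input arm Z1: Z_in = Z1 + (Z3 || Z2) = 583 - j11.29 Ω = 583.1∠-1.1° Ω.
Step 5 — Source phasor: V = 12.5∠64.6° V = 5.362 + j11.29 V.
Step 6 — Ohm's law: I = V / Z_total = (5.362 + j11.29) / (583 - j11.29) = 0.008818 + j0.01954 A.
Step 7 — Convert to polar: |I| = 0.02144 A, ∠I = 65.7°.

I = 0.02144∠65.7° A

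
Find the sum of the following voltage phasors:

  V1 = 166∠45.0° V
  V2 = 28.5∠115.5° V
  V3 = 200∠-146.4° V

Step 1 — Convert each phasor to rectangular form:
  V1 = 166·(cos(45.0°) + j·sin(45.0°)) = 117.4 + j117.4 V
  V2 = 28.5·(cos(115.5°) + j·sin(115.5°)) = -12.27 + j25.72 V
  V3 = 200·(cos(-146.4°) + j·sin(-146.4°)) = -166.6 - j110.7 V
Step 2 — Sum components: V_total = -61.47 + j32.43 V.
Step 3 — Convert to polar: |V_total| = 69.5 V, ∠V_total = 152.2°.

V_total = 69.5∠152.2° V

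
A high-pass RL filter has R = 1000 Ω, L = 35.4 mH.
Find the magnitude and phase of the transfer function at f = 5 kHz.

Step 1 — Angular frequency: ω = 2π·5000 = 3.142e+04 rad/s.
Step 2 — Transfer function: H(jω) = jωL/(R + jωL).
Step 3 — Numerator jωL = j·1112; denominator R + jωL = 1000 + j1112.
Step 4 — H = 0.5529 + j0.4972.
Step 5 — Magnitude: |H| = 0.7436 (-2.6 dB); phase: φ = 42.0°.

|H| = 0.7436 (-2.6 dB), φ = 42.0°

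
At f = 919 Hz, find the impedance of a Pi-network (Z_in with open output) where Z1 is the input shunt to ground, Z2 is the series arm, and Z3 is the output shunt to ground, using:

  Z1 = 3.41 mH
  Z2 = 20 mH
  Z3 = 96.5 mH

Step 1 — Angular frequency: ω = 2π·f = 2π·919 = 5774 rad/s.
Step 2 — Component impedances:
  Z1: Z = jωL = j·5774·0.00341 = 0 + j19.69 Ω
  Z2: Z = jωL = j·5774·0.02 = 0 + j115.5 Ω
  Z3: Z = jωL = j·5774·0.0965 = 0 + j557.2 Ω
Step 3 — With open output, the series arm Z2 and the output shunt Z3 appear in series to ground: Z2 + Z3 = 0 + j672.7 Ω.
Step 4 — Parallel with input shunt Z1: Z_in = Z1 || (Z2 + Z3) = 0 + j19.13 Ω = 19.13∠90.0° Ω.

Z = 0 + j19.13 Ω = 19.13∠90.0° Ω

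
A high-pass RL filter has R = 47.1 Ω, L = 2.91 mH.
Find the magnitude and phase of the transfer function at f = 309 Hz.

Step 1 — Angular frequency: ω = 2π·309 = 1942 rad/s.
Step 2 — Transfer function: H(jω) = jωL/(R + jωL).
Step 3 — Numerator jωL = j·5.65; denominator R + jωL = 47.1 + j5.65.
Step 4 — H = 0.01418 + j0.1183.
Step 5 — Magnitude: |H| = 0.1191 (-18.5 dB); phase: φ = 83.2°.

|H| = 0.1191 (-18.5 dB), φ = 83.2°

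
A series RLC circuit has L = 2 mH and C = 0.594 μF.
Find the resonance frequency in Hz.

Step 1 — Resonance condition Im(Z)=0 gives ω₀ = 1/√(LC).
Step 2 — ω₀ = 1/√(0.002·5.94e-07) = 2.901e+04 rad/s.
Step 3 — f₀ = ω₀/(2π) = 4618 Hz.

f₀ = 4618 Hz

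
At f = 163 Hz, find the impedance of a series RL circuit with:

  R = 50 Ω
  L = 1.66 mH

Step 1 — Angular frequency: ω = 2π·f = 2π·163 = 1024 rad/s.
Step 2 — Component impedances:
  R: Z = R = 50 Ω
  L: Z = jωL = j·1024·0.00166 = 0 + j1.7 Ω
Step 3 — Series combination: Z_total = R + L = 50 + j1.7 Ω = 50.03∠1.9° Ω.

Z = 50 + j1.7 Ω = 50.03∠1.9° Ω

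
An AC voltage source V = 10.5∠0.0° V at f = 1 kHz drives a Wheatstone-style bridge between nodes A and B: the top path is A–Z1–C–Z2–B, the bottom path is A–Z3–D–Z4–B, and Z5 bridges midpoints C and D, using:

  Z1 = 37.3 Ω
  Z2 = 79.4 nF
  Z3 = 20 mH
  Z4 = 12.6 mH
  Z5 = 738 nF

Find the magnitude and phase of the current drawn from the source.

Step 1 — Angular frequency: ω = 2π·f = 2π·1000 = 6283 rad/s.
Step 2 — Component impedances:
  Z1: Z = R = 37.3 Ω
  Z2: Z = 1/(jωC) = -j/(ω·C) = 0 - j2004 Ω
  Z3: Z = jωL = j·6283·0.02 = 0 + j125.7 Ω
  Z4: Z = jωL = j·6283·0.0126 = 0 + j79.17 Ω
  Z5: Z = 1/(jωC) = -j/(ω·C) = 0 - j215.7 Ω
Step 3 — Bridge requires nodal analysis (the Z5 bridge couples midpoints C and D, so the two paths cannot be reduced to a simple series/parallel combination). Setting node B to ground and injecting 1 A at node A, the 3-node admittance system at A, C, D solves to V_A = Z_AB = 110.1 + j409.2 Ω = 423.8∠74.9° Ω.
Step 4 — Source phasor: V = 10.5∠0.0° V = 10.5 V.
Step 5 — Ohm's law: I = V / Z_total = (10.5) / (110.1 + j409.2) = 0.006436 - j0.02393 A.
Step 6 — Convert to polar: |I| = 0.02478 A, ∠I = -74.9°.

I = 0.02478∠-74.9° A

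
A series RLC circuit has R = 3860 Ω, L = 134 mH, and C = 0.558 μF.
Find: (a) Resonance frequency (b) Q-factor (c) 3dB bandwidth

Step 1 — Resonance: ω₀ = 1/√(LC) = 1/√(0.134·5.58e-07) = 3657 rad/s.
Step 2 — f₀ = ω₀/(2π) = 582 Hz.
Step 3 — Series Q: Q = ω₀L/R = 3657·0.134/3860 = 0.127.
Step 4 — Bandwidth: Δω = ω₀/Q = 2.881e+04 rad/s; BW = Δω/(2π) = 4585 Hz.

(a) f₀ = 582 Hz  (b) Q = 0.127  (c) BW = 4585 Hz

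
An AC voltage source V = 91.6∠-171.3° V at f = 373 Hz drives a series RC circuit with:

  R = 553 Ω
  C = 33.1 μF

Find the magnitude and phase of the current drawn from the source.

Step 1 — Angular frequency: ω = 2π·f = 2π·373 = 2344 rad/s.
Step 2 — Component impedances:
  R: Z = R = 553 Ω
  C: Z = 1/(jωC) = -j/(ω·C) = 0 - j12.89 Ω
Step 3 — Series combination: Z_total = R + C = 553 - j12.89 Ω = 553.2∠-1.3° Ω.
Step 4 — Source phasor: V = 91.6∠-171.3° V = -90.55 - j13.86 V.
Step 5 — Ohm's law: I = V / Z_total = (-90.55 - j13.86) / (553 - j12.89) = -0.1631 - j0.02886 A.
Step 6 — Convert to polar: |I| = 0.1656 A, ∠I = -170.0°.

I = 0.1656∠-170.0° A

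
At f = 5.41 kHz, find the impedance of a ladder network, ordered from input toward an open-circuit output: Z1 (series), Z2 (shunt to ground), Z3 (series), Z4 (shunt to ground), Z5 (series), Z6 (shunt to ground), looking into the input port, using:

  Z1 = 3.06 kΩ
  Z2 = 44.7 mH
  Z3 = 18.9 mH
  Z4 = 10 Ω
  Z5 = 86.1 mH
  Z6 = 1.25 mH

Step 1 — Angular frequency: ω = 2π·f = 2π·5410 = 3.399e+04 rad/s.
Step 2 — Component impedances:
  Z1: Z = R = 3060 Ω
  Z2: Z = jωL = j·3.399e+04·0.0447 = 0 + j1519 Ω
  Z3: Z = jωL = j·3.399e+04·0.0189 = 0 + j642.4 Ω
  Z4: Z = R = 10 Ω
  Z5: Z = jωL = j·3.399e+04·0.0861 = 0 + j2927 Ω
  Z6: Z = jωL = j·3.399e+04·0.00125 = 0 + j42.49 Ω
Step 3 — Ladder network (open output): work backward from the far end, alternating series and parallel combinations. Z_in = 3065 + j451.6 Ω = 3098∠8.4° Ω.

Z = 3065 + j451.6 Ω = 3098∠8.4° Ω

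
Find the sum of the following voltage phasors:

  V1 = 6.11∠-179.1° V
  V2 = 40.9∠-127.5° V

Step 1 — Convert each phasor to rectangular form:
  V1 = 6.11·(cos(-179.1°) + j·sin(-179.1°)) = -6.109 - j0.09597 V
  V2 = 40.9·(cos(-127.5°) + j·sin(-127.5°)) = -24.9 - j32.45 V
Step 2 — Sum components: V_total = -31.01 - j32.54 V.
Step 3 — Convert to polar: |V_total| = 44.95 V, ∠V_total = -133.6°.

V_total = 44.95∠-133.6° V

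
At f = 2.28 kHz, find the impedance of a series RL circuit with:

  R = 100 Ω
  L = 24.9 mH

Step 1 — Angular frequency: ω = 2π·f = 2π·2280 = 1.433e+04 rad/s.
Step 2 — Component impedances:
  R: Z = R = 100 Ω
  L: Z = jωL = j·1.433e+04·0.0249 = 0 + j356.7 Ω
Step 3 — Series combination: Z_total = R + L = 100 + j356.7 Ω = 370.5∠74.3° Ω.

Z = 100 + j356.7 Ω = 370.5∠74.3° Ω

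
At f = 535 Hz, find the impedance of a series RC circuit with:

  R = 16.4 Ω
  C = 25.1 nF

Step 1 — Angular frequency: ω = 2π·f = 2π·535 = 3362 rad/s.
Step 2 — Component impedances:
  R: Z = R = 16.4 Ω
  C: Z = 1/(jωC) = -j/(ω·C) = 0 - j1.185e+04 Ω
Step 3 — Series combination: Z_total = R + C = 16.4 - j1.185e+04 Ω = 1.185e+04∠-89.9° Ω.

Z = 16.4 - j1.185e+04 Ω = 1.185e+04∠-89.9° Ω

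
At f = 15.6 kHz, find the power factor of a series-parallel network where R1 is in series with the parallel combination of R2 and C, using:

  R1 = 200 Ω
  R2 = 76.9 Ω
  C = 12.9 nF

Step 1 — Angular frequency: ω = 2π·f = 2π·1.56e+04 = 9.802e+04 rad/s.
Step 2 — Component impedances:
  R1: Z = R = 200 Ω
  R2: Z = R = 76.9 Ω
  C: Z = 1/(jωC) = -j/(ω·C) = 0 - j790.9 Ω
Step 3 — Parallel branch: R2 || C = 1/(1/R2 + 1/C) = 76.18 - j7.407 Ω.
Step 4 — Series with R1: Z_total = R1 + (R2 || C) = 276.2 - j7.407 Ω = 276.3∠-1.5° Ω.
Step 5 — Power factor: PF = cos(φ) = Re(Z)/|Z| = 276.2/276.3 = 0.9996.
Step 6 — Type: Im(Z) = -7.407 ⇒ leading (phase φ = -1.5°).

PF = 0.9996 (leading, φ = -1.5°)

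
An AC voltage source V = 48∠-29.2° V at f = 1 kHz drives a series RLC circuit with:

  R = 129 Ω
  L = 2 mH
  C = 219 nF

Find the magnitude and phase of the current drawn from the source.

Step 1 — Angular frequency: ω = 2π·f = 2π·1000 = 6283 rad/s.
Step 2 — Component impedances:
  R: Z = R = 129 Ω
  L: Z = jωL = j·6283·0.002 = 0 + j12.57 Ω
  C: Z = 1/(jωC) = -j/(ω·C) = 0 - j726.7 Ω
Step 3 — Series combination: Z_total = R + L + C = 129 - j714.2 Ω = 725.7∠-79.8° Ω.
Step 4 — Source phasor: V = 48∠-29.2° V = 41.9 - j23.42 V.
Step 5 — Ohm's law: I = V / Z_total = (41.9 - j23.42) / (129 - j714.2) = 0.04202 + j0.05108 A.
Step 6 — Convert to polar: |I| = 0.06614 A, ∠I = 50.6°.

I = 0.06614∠50.6° A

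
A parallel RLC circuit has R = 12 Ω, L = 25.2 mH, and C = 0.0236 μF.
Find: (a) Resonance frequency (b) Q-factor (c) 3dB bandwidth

Step 1 — Resonance: ω₀ = 1/√(LC) = 1/√(0.0252·2.36e-08) = 4.101e+04 rad/s.
Step 2 — f₀ = ω₀/(2π) = 6526 Hz.
Step 3 — Parallel Q: Q = R/(ω₀L) = 12/(4.101e+04·0.0252) = 0.01161.
Step 4 — Bandwidth: Δω = ω₀/Q = 3.531e+06 rad/s; BW = Δω/(2π) = 5.62e+05 Hz.

(a) f₀ = 6526 Hz  (b) Q = 0.01161  (c) BW = 5.62e+05 Hz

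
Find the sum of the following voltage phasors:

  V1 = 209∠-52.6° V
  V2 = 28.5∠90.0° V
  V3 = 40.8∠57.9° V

Step 1 — Convert each phasor to rectangular form:
  V1 = 209·(cos(-52.6°) + j·sin(-52.6°)) = 126.9 - j166 V
  V2 = 28.5·(cos(90.0°) + j·sin(90.0°)) = 0 + j28.5 V
  V3 = 40.8·(cos(57.9°) + j·sin(57.9°)) = 21.68 + j34.56 V
Step 2 — Sum components: V_total = 148.6 - j103 V.
Step 3 — Convert to polar: |V_total| = 180.8 V, ∠V_total = -34.7°.

V_total = 180.8∠-34.7° V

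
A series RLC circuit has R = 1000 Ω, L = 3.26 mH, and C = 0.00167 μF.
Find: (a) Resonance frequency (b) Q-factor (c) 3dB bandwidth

Step 1 — Resonance: ω₀ = 1/√(LC) = 1/√(0.00326·1.67e-09) = 4.286e+05 rad/s.
Step 2 — f₀ = ω₀/(2π) = 6.821e+04 Hz.
Step 3 — Series Q: Q = ω₀L/R = 4.286e+05·0.00326/1000 = 1.397.
Step 4 — Bandwidth: Δω = ω₀/Q = 3.067e+05 rad/s; BW = Δω/(2π) = 4.882e+04 Hz.

(a) f₀ = 6.821e+04 Hz  (b) Q = 1.397  (c) BW = 4.882e+04 Hz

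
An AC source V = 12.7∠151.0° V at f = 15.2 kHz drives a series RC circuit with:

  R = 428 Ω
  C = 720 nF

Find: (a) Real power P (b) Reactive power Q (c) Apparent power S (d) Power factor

Step 1 — Angular frequency: ω = 2π·f = 2π·1.52e+04 = 9.55e+04 rad/s.
Step 2 — Component impedances:
  R: Z = R = 428 Ω
  C: Z = 1/(jωC) = -j/(ω·C) = 0 - j14.54 Ω
Step 3 — Series combination: Z_total = R + C = 428 - j14.54 Ω = 428.2∠-1.9° Ω.
Step 4 — Source phasor: V = 12.7∠151.0° V = -11.11 + j6.157 V.
Step 5 — Current: I = V / Z = -0.02641 + j0.01349 A = 0.02966∠152.9° A.
Step 6 — Complex power: S = V·I* = 0.3764 - j0.01279 VA.
Step 7 — Real power: P = Re(S) = 0.3764 W.
Step 8 — Reactive power: Q = Im(S) = -0.01279 VAR.
Step 9 — Apparent power: |S| = 0.3766 VA.
Step 10 — Power factor: PF = P/|S| = 0.9994 (leading).

(a) P = 0.3764 W  (b) Q = -0.01279 VAR  (c) S = 0.3766 VA  (d) PF = 0.9994 (leading)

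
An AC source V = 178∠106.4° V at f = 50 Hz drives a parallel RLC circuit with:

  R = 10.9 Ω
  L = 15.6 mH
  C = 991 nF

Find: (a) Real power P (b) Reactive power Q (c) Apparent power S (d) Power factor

Step 1 — Angular frequency: ω = 2π·f = 2π·50 = 314.2 rad/s.
Step 2 — Component impedances:
  R: Z = R = 10.9 Ω
  L: Z = jωL = j·314.2·0.0156 = 0 + j4.901 Ω
  C: Z = 1/(jωC) = -j/(ω·C) = 0 - j3212 Ω
Step 3 — Parallel combination: 1/Z_total = 1/R + 1/L + 1/C; Z_total = 1.838 + j4.081 Ω = 4.476∠65.8° Ω.
Step 4 — Source phasor: V = 178∠106.4° V = -50.26 + j170.8 V.
Step 5 — Current: I = V / Z = 30.18 + j25.9 A = 39.77∠40.6° A.
Step 6 — Complex power: S = V·I* = 2907 + j6455 VA.
Step 7 — Real power: P = Re(S) = 2907 W.
Step 8 — Reactive power: Q = Im(S) = 6455 VAR.
Step 9 — Apparent power: |S| = 7079 VA.
Step 10 — Power factor: PF = P/|S| = 0.4106 (lagging).

(a) P = 2907 W  (b) Q = 6455 VAR  (c) S = 7079 VA  (d) PF = 0.4106 (lagging)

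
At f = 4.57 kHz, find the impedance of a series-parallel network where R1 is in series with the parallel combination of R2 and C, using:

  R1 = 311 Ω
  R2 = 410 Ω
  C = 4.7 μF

Step 1 — Angular frequency: ω = 2π·f = 2π·4570 = 2.871e+04 rad/s.
Step 2 — Component impedances:
  R1: Z = R = 311 Ω
  R2: Z = R = 410 Ω
  C: Z = 1/(jωC) = -j/(ω·C) = 0 - j7.41 Ω
Step 3 — Parallel branch: R2 || C = 1/(1/R2 + 1/C) = 0.1339 - j7.407 Ω.
Step 4 — Series with R1: Z_total = R1 + (R2 || C) = 311.1 - j7.407 Ω = 311.2∠-1.4° Ω.

Z = 311.1 - j7.407 Ω = 311.2∠-1.4° Ω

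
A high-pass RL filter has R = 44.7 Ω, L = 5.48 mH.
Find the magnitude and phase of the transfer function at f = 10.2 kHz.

Step 1 — Angular frequency: ω = 2π·1.02e+04 = 6.409e+04 rad/s.
Step 2 — Transfer function: H(jω) = jωL/(R + jωL).
Step 3 — Numerator jωL = j·351.2; denominator R + jωL = 44.7 + j351.2.
Step 4 — H = 0.9841 + j0.1252.
Step 5 — Magnitude: |H| = 0.992 (-0.1 dB); phase: φ = 7.3°.

|H| = 0.992 (-0.1 dB), φ = 7.3°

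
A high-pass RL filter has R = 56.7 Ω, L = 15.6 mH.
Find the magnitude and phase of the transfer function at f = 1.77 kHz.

Step 1 — Angular frequency: ω = 2π·1770 = 1.112e+04 rad/s.
Step 2 — Transfer function: H(jω) = jωL/(R + jωL).
Step 3 — Numerator jωL = j·173.5; denominator R + jωL = 56.7 + j173.5.
Step 4 — H = 0.9035 + j0.2953.
Step 5 — Magnitude: |H| = 0.9505 (-0.4 dB); phase: φ = 18.1°.

|H| = 0.9505 (-0.4 dB), φ = 18.1°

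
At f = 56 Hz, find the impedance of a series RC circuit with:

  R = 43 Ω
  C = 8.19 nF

Step 1 — Angular frequency: ω = 2π·f = 2π·56 = 351.9 rad/s.
Step 2 — Component impedances:
  R: Z = R = 43 Ω
  C: Z = 1/(jωC) = -j/(ω·C) = 0 - j3.47e+05 Ω
Step 3 — Series combination: Z_total = R + C = 43 - j3.47e+05 Ω = 3.47e+05∠-90.0° Ω.

Z = 43 - j3.47e+05 Ω = 3.47e+05∠-90.0° Ω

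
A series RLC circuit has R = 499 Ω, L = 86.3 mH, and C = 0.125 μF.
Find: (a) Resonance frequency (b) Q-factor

Step 1 — Resonance condition Im(Z)=0 gives ω₀ = 1/√(LC).
Step 2 — ω₀ = 1/√(0.0863·1.25e-07) = 9628 rad/s.
Step 3 — f₀ = ω₀/(2π) = 1532 Hz.
Step 4 — Series Q: Q = ω₀L/R = 9628·0.0863/499 = 1.665.

(a) f₀ = 1532 Hz  (b) Q = 1.665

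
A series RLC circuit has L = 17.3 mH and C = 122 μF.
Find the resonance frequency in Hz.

Step 1 — Resonance condition Im(Z)=0 gives ω₀ = 1/√(LC).
Step 2 — ω₀ = 1/√(0.0173·0.000122) = 688.3 rad/s.
Step 3 — f₀ = ω₀/(2π) = 109.6 Hz.

f₀ = 109.6 Hz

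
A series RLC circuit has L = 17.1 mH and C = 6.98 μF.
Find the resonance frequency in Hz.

Step 1 — Resonance condition Im(Z)=0 gives ω₀ = 1/√(LC).
Step 2 — ω₀ = 1/√(0.0171·6.98e-06) = 2895 rad/s.
Step 3 — f₀ = ω₀/(2π) = 460.7 Hz.

f₀ = 460.7 Hz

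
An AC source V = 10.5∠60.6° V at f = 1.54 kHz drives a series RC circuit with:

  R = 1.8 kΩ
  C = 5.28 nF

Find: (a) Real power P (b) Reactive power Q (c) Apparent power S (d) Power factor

Step 1 — Angular frequency: ω = 2π·f = 2π·1540 = 9676 rad/s.
Step 2 — Component impedances:
  R: Z = R = 1800 Ω
  C: Z = 1/(jωC) = -j/(ω·C) = 0 - j1.957e+04 Ω
Step 3 — Series combination: Z_total = R + C = 1800 - j1.957e+04 Ω = 1.966e+04∠-84.7° Ω.
Step 4 — Source phasor: V = 10.5∠60.6° V = 5.154 + j9.148 V.
Step 5 — Current: I = V / Z = -0.0004394 + j0.0003038 A = 0.0005342∠145.3° A.
Step 6 — Complex power: S = V·I* = 0.0005136 - j0.005585 VA.
Step 7 — Real power: P = Re(S) = 0.0005136 W.
Step 8 — Reactive power: Q = Im(S) = -0.005585 VAR.
Step 9 — Apparent power: |S| = 0.005609 VA.
Step 10 — Power factor: PF = P/|S| = 0.09158 (leading).

(a) P = 0.0005136 W  (b) Q = -0.005585 VAR  (c) S = 0.005609 VA  (d) PF = 0.09158 (leading)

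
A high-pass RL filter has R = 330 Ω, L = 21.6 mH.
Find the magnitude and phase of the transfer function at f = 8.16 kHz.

Step 1 — Angular frequency: ω = 2π·8160 = 5.127e+04 rad/s.
Step 2 — Transfer function: H(jω) = jωL/(R + jωL).
Step 3 — Numerator jωL = j·1107; denominator R + jωL = 330 + j1107.
Step 4 — H = 0.9184 + j0.2737.
Step 5 — Magnitude: |H| = 0.9584 (-0.4 dB); phase: φ = 16.6°.

|H| = 0.9584 (-0.4 dB), φ = 16.6°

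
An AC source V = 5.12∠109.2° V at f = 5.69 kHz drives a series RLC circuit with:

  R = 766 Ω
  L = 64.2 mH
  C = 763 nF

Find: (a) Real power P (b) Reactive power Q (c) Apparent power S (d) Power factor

Step 1 — Angular frequency: ω = 2π·f = 2π·5690 = 3.575e+04 rad/s.
Step 2 — Component impedances:
  R: Z = R = 766 Ω
  L: Z = jωL = j·3.575e+04·0.0642 = 0 + j2295 Ω
  C: Z = 1/(jωC) = -j/(ω·C) = 0 - j36.66 Ω
Step 3 — Series combination: Z_total = R + L + C = 766 + j2259 Ω = 2385∠71.3° Ω.
Step 4 — Source phasor: V = 5.12∠109.2° V = -1.684 + j4.835 V.
Step 5 — Current: I = V / Z = 0.001693 + j0.00132 A = 0.002147∠37.9° A.
Step 6 — Complex power: S = V·I* = 0.00353 + j0.01041 VA.
Step 7 — Real power: P = Re(S) = 0.00353 W.
Step 8 — Reactive power: Q = Im(S) = 0.01041 VAR.
Step 9 — Apparent power: |S| = 0.01099 VA.
Step 10 — Power factor: PF = P/|S| = 0.3212 (lagging).

(a) P = 0.00353 W  (b) Q = 0.01041 VAR  (c) S = 0.01099 VA  (d) PF = 0.3212 (lagging)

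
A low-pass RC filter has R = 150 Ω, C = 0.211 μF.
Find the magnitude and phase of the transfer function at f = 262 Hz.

Step 1 — Angular frequency: ω = 2π·262 = 1646 rad/s.
Step 2 — Transfer function: H(jω) = 1/(1 + jωRC).
Step 3 — Denominator: 1 + jωRC = 1 + j·1646·150·2.11e-07 = 1 + j0.0521.
Step 4 — H = 0.9973 - j0.05196.
Step 5 — Magnitude: |H| = 0.9986 (-0.0 dB); phase: φ = -3.0°.

|H| = 0.9986 (-0.0 dB), φ = -3.0°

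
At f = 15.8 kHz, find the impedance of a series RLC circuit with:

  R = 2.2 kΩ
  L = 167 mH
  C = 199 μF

Step 1 — Angular frequency: ω = 2π·f = 2π·1.58e+04 = 9.927e+04 rad/s.
Step 2 — Component impedances:
  R: Z = R = 2200 Ω
  L: Z = jωL = j·9.927e+04·0.167 = 0 + j1.658e+04 Ω
  C: Z = 1/(jωC) = -j/(ω·C) = 0 - j0.05062 Ω
Step 3 — Series combination: Z_total = R + L + C = 2200 + j1.658e+04 Ω = 1.672e+04∠82.4° Ω.

Z = 2200 + j1.658e+04 Ω = 1.672e+04∠82.4° Ω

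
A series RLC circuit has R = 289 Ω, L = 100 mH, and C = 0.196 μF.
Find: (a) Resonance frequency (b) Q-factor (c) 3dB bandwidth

Step 1 — Resonance condition Im(Z)=0 gives ω₀ = 1/√(LC).
Step 2 — ω₀ = 1/√(0.1·1.96e-07) = 7143 rad/s.
Step 3 — f₀ = ω₀/(2π) = 1137 Hz.
Step 4 — Series Q: Q = ω₀L/R = 7143·0.1/289 = 2.472.
Step 5 — 3dB bandwidth: Δω = ω₀/Q = 2890 rad/s; BW = Δω/(2π) = 460 Hz.

(a) f₀ = 1137 Hz  (b) Q = 2.472  (c) BW = 460 Hz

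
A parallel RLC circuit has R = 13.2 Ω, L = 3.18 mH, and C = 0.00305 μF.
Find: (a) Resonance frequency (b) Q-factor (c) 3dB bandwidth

Step 1 — Resonance: ω₀ = 1/√(LC) = 1/√(0.00318·3.05e-09) = 3.211e+05 rad/s.
Step 2 — f₀ = ω₀/(2π) = 5.11e+04 Hz.
Step 3 — Parallel Q: Q = R/(ω₀L) = 13.2/(3.211e+05·0.00318) = 0.01293.
Step 4 — Bandwidth: Δω = ω₀/Q = 2.484e+07 rad/s; BW = Δω/(2π) = 3.953e+06 Hz.

(a) f₀ = 5.11e+04 Hz  (b) Q = 0.01293  (c) BW = 3.953e+06 Hz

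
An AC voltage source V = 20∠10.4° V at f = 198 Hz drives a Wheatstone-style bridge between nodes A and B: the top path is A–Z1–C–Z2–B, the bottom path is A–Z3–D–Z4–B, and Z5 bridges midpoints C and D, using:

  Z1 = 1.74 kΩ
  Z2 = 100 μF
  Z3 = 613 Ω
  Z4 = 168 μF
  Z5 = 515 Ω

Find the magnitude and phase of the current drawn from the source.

Step 1 — Angular frequency: ω = 2π·f = 2π·198 = 1244 rad/s.
Step 2 — Component impedances:
  Z1: Z = R = 1740 Ω
  Z2: Z = 1/(jωC) = -j/(ω·C) = 0 - j8.038 Ω
  Z3: Z = R = 613 Ω
  Z4: Z = 1/(jωC) = -j/(ω·C) = 0 - j4.785 Ω
  Z5: Z = R = 515 Ω
Step 3 — Bridge requires nodal analysis (the Z5 bridge couples midpoints C and D, so the two paths cannot be reduced to a simple series/parallel combination). Setting node B to ground and injecting 1 A at node A, the 3-node admittance system at A, C, D solves to V_A = Z_AB = 453.3 - j3.162 Ω = 453.3∠-0.4° Ω.
Step 4 — Source phasor: V = 20∠10.4° V = 19.67 + j3.61 V.
Step 5 — Ohm's law: I = V / Z_total = (19.67 + j3.61) / (453.3 - j3.162) = 0.04334 + j0.008267 A.
Step 6 — Convert to polar: |I| = 0.04412 A, ∠I = 10.8°.

I = 0.04412∠10.8° A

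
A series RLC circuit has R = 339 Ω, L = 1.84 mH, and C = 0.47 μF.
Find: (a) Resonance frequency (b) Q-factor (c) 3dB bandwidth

Step 1 — Resonance condition Im(Z)=0 gives ω₀ = 1/√(LC).
Step 2 — ω₀ = 1/√(0.00184·4.7e-07) = 3.4e+04 rad/s.
Step 3 — f₀ = ω₀/(2π) = 5412 Hz.
Step 4 — Series Q: Q = ω₀L/R = 3.4e+04·0.00184/339 = 0.1846.
Step 5 — 3dB bandwidth: Δω = ω₀/Q = 1.842e+05 rad/s; BW = Δω/(2π) = 2.932e+04 Hz.

(a) f₀ = 5412 Hz  (b) Q = 0.1846  (c) BW = 2.932e+04 Hz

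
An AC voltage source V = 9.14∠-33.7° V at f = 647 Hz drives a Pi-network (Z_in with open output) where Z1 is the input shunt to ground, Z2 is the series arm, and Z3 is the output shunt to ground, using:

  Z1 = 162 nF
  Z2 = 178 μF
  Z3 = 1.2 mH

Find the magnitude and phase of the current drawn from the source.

Step 1 — Angular frequency: ω = 2π·f = 2π·647 = 4065 rad/s.
Step 2 — Component impedances:
  Z1: Z = 1/(jωC) = -j/(ω·C) = 0 - j1518 Ω
  Z2: Z = 1/(jωC) = -j/(ω·C) = 0 - j1.382 Ω
  Z3: Z = jωL = j·4065·0.0012 = 0 + j4.878 Ω
Step 3 — With open output, the series arm Z2 and the output shunt Z3 appear in series to ground: Z2 + Z3 = 0 + j3.496 Ω.
Step 4 — Parallel with input shunt Z1: Z_in = Z1 || (Z2 + Z3) = 0 + j3.504 Ω = 3.504∠90.0° Ω.
Step 5 — Source phasor: V = 9.14∠-33.7° V = 7.604 - j5.071 V.
Step 6 — Ohm's law: I = V / Z_total = (7.604 - j5.071) / (0 + j3.504) = -1.447 - j2.17 A.
Step 7 — Convert to polar: |I| = 2.608 A, ∠I = -123.7°.

I = 2.608∠-123.7° A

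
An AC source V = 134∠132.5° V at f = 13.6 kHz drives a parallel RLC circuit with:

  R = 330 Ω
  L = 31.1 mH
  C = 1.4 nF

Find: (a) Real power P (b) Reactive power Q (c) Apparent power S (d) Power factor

Step 1 — Angular frequency: ω = 2π·f = 2π·1.36e+04 = 8.545e+04 rad/s.
Step 2 — Component impedances:
  R: Z = R = 330 Ω
  L: Z = jωL = j·8.545e+04·0.0311 = 0 + j2658 Ω
  C: Z = 1/(jωC) = -j/(ω·C) = 0 - j8359 Ω
Step 3 — Parallel combination: 1/Z_total = 1/R + 1/L + 1/C; Z_total = 327.6 + j27.75 Ω = 328.8∠4.8° Ω.
Step 4 — Source phasor: V = 134∠132.5° V = -90.53 + j98.8 V.
Step 5 — Current: I = V / Z = -0.249 + j0.3226 A = 0.4075∠127.7° A.
Step 6 — Complex power: S = V·I* = 54.41 + j4.609 VA.
Step 7 — Real power: P = Re(S) = 54.41 W.
Step 8 — Reactive power: Q = Im(S) = 4.609 VAR.
Step 9 — Apparent power: |S| = 54.61 VA.
Step 10 — Power factor: PF = P/|S| = 0.9964 (lagging).

(a) P = 54.41 W  (b) Q = 4.609 VAR  (c) S = 54.61 VA  (d) PF = 0.9964 (lagging)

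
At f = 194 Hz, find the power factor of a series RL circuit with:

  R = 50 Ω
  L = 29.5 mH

Step 1 — Angular frequency: ω = 2π·f = 2π·194 = 1219 rad/s.
Step 2 — Component impedances:
  R: Z = R = 50 Ω
  L: Z = jωL = j·1219·0.0295 = 0 + j35.96 Ω
Step 3 — Series combination: Z_total = R + L = 50 + j35.96 Ω = 61.59∠35.7° Ω.
Step 4 — Power factor: PF = cos(φ) = Re(Z)/|Z| = 50/61.5875 = 0.8119.
Step 5 — Type: Im(Z) = 35.96 ⇒ lagging (phase φ = 35.7°).

PF = 0.8119 (lagging, φ = 35.7°)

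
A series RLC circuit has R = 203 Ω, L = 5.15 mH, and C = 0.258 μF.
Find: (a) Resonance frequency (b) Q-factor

Step 1 — Resonance condition Im(Z)=0 gives ω₀ = 1/√(LC).
Step 2 — ω₀ = 1/√(0.00515·2.58e-07) = 2.743e+04 rad/s.
Step 3 — f₀ = ω₀/(2π) = 4366 Hz.
Step 4 — Series Q: Q = ω₀L/R = 2.743e+04·0.00515/203 = 0.696.

(a) f₀ = 4366 Hz  (b) Q = 0.696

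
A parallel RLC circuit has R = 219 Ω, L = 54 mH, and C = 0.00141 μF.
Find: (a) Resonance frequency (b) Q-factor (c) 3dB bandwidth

Step 1 — Resonance: ω₀ = 1/√(LC) = 1/√(0.054·1.41e-09) = 1.146e+05 rad/s.
Step 2 — f₀ = ω₀/(2π) = 1.824e+04 Hz.
Step 3 — Parallel Q: Q = R/(ω₀L) = 219/(1.146e+05·0.054) = 0.03539.
Step 4 — Bandwidth: Δω = ω₀/Q = 3.238e+06 rad/s; BW = Δω/(2π) = 5.154e+05 Hz.

(a) f₀ = 1.824e+04 Hz  (b) Q = 0.03539  (c) BW = 5.154e+05 Hz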